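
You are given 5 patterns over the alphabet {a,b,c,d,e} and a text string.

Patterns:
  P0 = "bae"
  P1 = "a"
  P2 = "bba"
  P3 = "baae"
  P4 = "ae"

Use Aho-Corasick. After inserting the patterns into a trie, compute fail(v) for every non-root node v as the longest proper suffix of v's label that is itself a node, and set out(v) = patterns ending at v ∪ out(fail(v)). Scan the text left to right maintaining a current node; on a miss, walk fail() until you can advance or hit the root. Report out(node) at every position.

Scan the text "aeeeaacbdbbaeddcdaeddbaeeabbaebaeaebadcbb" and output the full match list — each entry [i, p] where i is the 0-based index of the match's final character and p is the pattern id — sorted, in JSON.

Build:
Trie nodes:
  n0 'ε': a→4 b→1
  n1 'b': a→2 b→5
  n2 'ba': a→7 e→3
  n3 'bae': ·  ←P0
  n4 'a': e→9  ←P1
  n5 'bb': a→6
  n6 'bba': ·  ←P2
  n7 'baa': e→8
  n8 'baae': ·  ←P3
  n9 'ae': ·  ←P4

BFS fail/out derivation:
  fail(1) 'b': from fail(0)=0 chase 'b': 0 ⇒ 0;  out=∅∪out(0)=∅
  fail(4) 'a': from fail(0)=0 chase 'a': 0 ⇒ 0;  out={1}∪out(0)={1}
  fail(2) 'ba': from fail(1)=0 chase 'a': 0 ⇒ 4;  out=∅∪out(4)={1}
  fail(5) 'bb': from fail(1)=0 chase 'b': 0 ⇒ 1;  out=∅∪out(1)=∅
  fail(9) 'ae': from fail(4)=0 chase 'e': 0 ⇒ 0;  out={4}∪out(0)={4}
  fail(3) 'bae': from fail(2)=4 chase 'e': 4 ⇒ 9;  out={0}∪out(9)={0,4}
  fail(6) 'bba': from fail(5)=1 chase 'a': 1 ⇒ 2;  out={2}∪out(2)={1,2}
  fail(7) 'baa': from fail(2)=4 chase 'a': 4→0 ⇒ 4;  out=∅∪out(4)={1}
  fail(8) 'baae': from fail(7)=4 chase 'e': 4 ⇒ 9;  out={3}∪out(9)={3,4}

Run:
[0] read 'a'  n0⇒n4  ** P1@[0:0]
[1] read 'e'  n4⇒n9  ** P4@[0:1]
[2] read 'e'  n9⇒n0 ·f
[3] read 'e'  n0⇒n0
[4] read 'a'  n0⇒n4  ** P1@[4:4]
[5] read 'a'  n4⇒n4 ·f  ** P1@[5:5]
[6] read 'c'  n4⇒n0 ·f
[7] read 'b'  n0⇒n1
[8] read 'd'  n1⇒n0 ·f
[9] read 'b'  n0⇒n1
[10] read 'b'  n1⇒n5
[11] read 'a'  n5⇒n6  ** P1@[11:11],P2@[9:11]
[12] read 'e'  n6⇒n3 ·f  ** P0@[10:12],P4@[11:12]
[13] read 'd'  n3⇒n0 ·f
[14] read 'd'  n0⇒n0
[15] read 'c'  n0⇒n0
[16] read 'd'  n0⇒n0
[17] read 'a'  n0⇒n4  ** P1@[17:17]
[18] read 'e'  n4⇒n9  ** P4@[17:18]
[19] read 'd'  n9⇒n0 ·f
[20] read 'd'  n0⇒n0
[21] read 'b'  n0⇒n1
[22] read 'a'  n1⇒n2  ** P1@[22:22]
[23] read 'e'  n2⇒n3  ** P0@[21:23],P4@[22:23]
[24] read 'e'  n3⇒n0 ·f
[25] read 'a'  n0⇒n4  ** P1@[25:25]
[26] read 'b'  n4⇒n1 ·f
[27] read 'b'  n1⇒n5
[28] read 'a'  n5⇒n6  ** P1@[28:28],P2@[26:28]
[29] read 'e'  n6⇒n3 ·f  ** P0@[27:29],P4@[28:29]
[30] read 'b'  n3⇒n1 ·f
[31] read 'a'  n1⇒n2  ** P1@[31:31]
[32] read 'e'  n2⇒n3  ** P0@[30:32],P4@[31:32]
[33] read 'a'  n3⇒n4 ·f  ** P1@[33:33]
[34] read 'e'  n4⇒n9  ** P4@[33:34]
[35] read 'b'  n9⇒n1 ·f
[36] read 'a'  n1⇒n2  ** P1@[36:36]
[37] read 'd'  n2⇒n0 ·f
[38] read 'c'  n0⇒n0
[39] read 'b'  n0⇒n1
[40] read 'b'  n1⇒n5

Matches: [[0,1],[1,4],[4,1],[5,1],[11,1],[11,2],[12,0],[12,4],[17,1],[18,4],[22,1],[23,0],[23,4],[25,1],[28,1],[28,2],[29,0],[29,4],[31,1],[32,0],[32,4],[33,1],[34,4],[36,1]]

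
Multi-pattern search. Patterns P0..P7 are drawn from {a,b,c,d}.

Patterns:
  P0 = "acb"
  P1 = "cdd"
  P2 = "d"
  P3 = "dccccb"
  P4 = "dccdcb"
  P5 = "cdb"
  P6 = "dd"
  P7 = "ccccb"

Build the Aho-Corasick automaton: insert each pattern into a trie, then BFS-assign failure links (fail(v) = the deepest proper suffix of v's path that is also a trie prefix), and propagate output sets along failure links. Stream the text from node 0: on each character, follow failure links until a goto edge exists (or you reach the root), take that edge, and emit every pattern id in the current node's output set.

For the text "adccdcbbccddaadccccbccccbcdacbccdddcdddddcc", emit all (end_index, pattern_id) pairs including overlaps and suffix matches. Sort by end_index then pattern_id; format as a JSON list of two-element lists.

Construct AC machine:
Trie nodes:
  n0 'ε': a→1 c→4 d→7
  n1 'a': c→2
  n2 'ac': b→3
  n3 'acb': ·  ←P0
  n4 'c': c→18 d→5
  n5 'cd': b→16 d→6
  n6 'cdd': ·  ←P1
  n7 'd': c→8 d→17  ←P2
  n8 'dc': c→9
  n9 'dcc': c→10 d→13
  n10 'dccc': c→11
  n11 'dcccc': b→12
  n12 'dccccb': ·  ←P3
  n13 'dccd': c→14
  n14 'dccdc': b→15
  n15 'dccdcb': ·  ←P4
  n16 'cdb': ·  ←P5
  n17 'dd': ·  ←P6
  n18 'cc': c→19
  n19 'ccc': c→20
  n20 'cccc': b→21
  n21 'ccccb': ·  ←P7

Failure links (BFS by depth):
  n1('a'): parent n0 fail=0; on 'a' 0 → fail=0;  out ∅∪∅=∅
  n4('c'): parent n0 fail=0; on 'c' 0 → fail=0;  out ∅∪∅=∅
  n7('d'): parent n0 fail=0; on 'd' 0 → fail=0;  out {2}∪∅={2}
  n2('ac'): parent n1 fail=0; on 'c' 0 → fail=4;  out ∅∪∅=∅
  n5('cd'): parent n4 fail=0; on 'd' 0 → fail=7;  out ∅∪{2}={2}
  n8('dc'): parent n7 fail=0; on 'c' 0 → fail=4;  out ∅∪∅=∅
  n17('dd'): parent n7 fail=0; on 'd' 0 → fail=7;  out {6}∪{2}={2,6}
  n18('cc'): parent n4 fail=0; on 'c' 0 → fail=4;  out ∅∪∅=∅
  n3('acb'): parent n2 fail=4; on 'b' 4→0 → fail=0;  out {0}∪∅={0}
  n6('cdd'): parent n5 fail=7; on 'd' 7 → fail=17;  out {1}∪{2,6}={1,2,6}
  n9('dcc'): parent n8 fail=4; on 'c' 4 → fail=18;  out ∅∪∅=∅
  n16('cdb'): parent n5 fail=7; on 'b' 7→0 → fail=0;  out {5}∪∅={5}
  n19('ccc'): parent n18 fail=4; on 'c' 4 → fail=18;  out ∅∪∅=∅
  n10('dccc'): parent n9 fail=18; on 'c' 18 → fail=19;  out ∅∪∅=∅
  n13('dccd'): parent n9 fail=18; on 'd' 18→4 → fail=5;  out ∅∪{2}={2}
  n20('cccc'): parent n19 fail=18; on 'c' 18 → fail=19;  out ∅∪∅=∅
  n11('dcccc'): parent n10 fail=19; on 'c' 19 → fail=20;  out ∅∪∅=∅
  n14('dccdc'): parent n13 fail=5; on 'c' 5→7 → fail=8;  out ∅∪∅=∅
  n21('ccccb'): parent n20 fail=19; on 'b' 19→18→4→0 → fail=0;  out {7}∪∅={7}
  n12('dccccb'): parent n11 fail=20; on 'b' 20 → fail=21;  out {3}∪{7}={3,7}
  n15('dccdcb'): parent n14 fail=8; on 'b' 8→4→0 → fail=0;  out {4}∪∅={4}

Scan:
pos 0 'a': at 1
pos 1 'd': at 7 ·f  ** P2@[1:1]
pos 2 'c': at 8
pos 3 'c': at 9
pos 4 'd': at 13  ** P2@[4:4]
pos 5 'c': at 14
pos 6 'b': at 15  ** P4@[1:6]
pos 7 'b': at 0 ·f
pos 8 'c': at 4
pos 9 'c': at 18
pos 10 'd': at 5 ·f  ** P2@[10:10]
pos 11 'd': at 6  ** P1@[9:11],P2@[11:11],P6@[10:11]
pos 12 'a': at 1 ·f
pos 13 'a': at 1 ·f
pos 14 'd': at 7 ·f  ** P2@[14:14]
pos 15 'c': at 8
pos 16 'c': at 9
pos 17 'c': at 10
pos 18 'c': at 11
pos 19 'b': at 12  ** P3@[14:19],P7@[15:19]
pos 20 'c': at 4 ·f
pos 21 'c': at 18
pos 22 'c': at 19
pos 23 'c': at 20
pos 24 'b': at 21  ** P7@[20:24]
pos 25 'c': at 4 ·f
pos 26 'd': at 5  ** P2@[26:26]
pos 27 'a': at 1 ·f
pos 28 'c': at 2
pos 29 'b': at 3  ** P0@[27:29]
pos 30 'c': at 4 ·f
pos 31 'c': at 18
pos 32 'd': at 5 ·f  ** P2@[32:32]
pos 33 'd': at 6  ** P1@[31:33],P2@[33:33],P6@[32:33]
pos 34 'd': at 17 ·f  ** P2@[34:34],P6@[33:34]
pos 35 'c': at 8 ·f
pos 36 'd': at 5 ·f  ** P2@[36:36]
pos 37 'd': at 6  ** P1@[35:37],P2@[37:37],P6@[36:37]
pos 38 'd': at 17 ·f  ** P2@[38:38],P6@[37:38]
pos 39 'd': at 17 ·f  ** P2@[39:39],P6@[38:39]
pos 40 'd': at 17 ·f  ** P2@[40:40],P6@[39:40]
pos 41 'c': at 8 ·f
pos 42 'c': at 9

All matches (sorted): [[1,2],[4,2],[6,4],[10,2],[11,1],[11,2],[11,6],[14,2],[19,3],[19,7],[24,7],[26,2],[29,0],[32,2],[33,1],[33,2],[33,6],[34,2],[34,6],[36,2],[37,1],[37,2],[37,6],[38,2],[38,6],[39,2],[39,6],[40,2],[40,6]]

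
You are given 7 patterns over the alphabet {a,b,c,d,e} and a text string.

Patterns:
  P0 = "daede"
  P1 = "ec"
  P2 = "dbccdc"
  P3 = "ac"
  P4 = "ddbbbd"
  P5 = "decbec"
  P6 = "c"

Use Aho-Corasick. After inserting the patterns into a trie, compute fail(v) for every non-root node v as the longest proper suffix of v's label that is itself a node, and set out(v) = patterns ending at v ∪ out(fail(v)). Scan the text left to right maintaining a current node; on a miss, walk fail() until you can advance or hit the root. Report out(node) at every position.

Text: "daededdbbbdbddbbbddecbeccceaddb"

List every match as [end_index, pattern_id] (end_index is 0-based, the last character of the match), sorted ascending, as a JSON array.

Build:
Trie (insert patterns):
  0='ε' goto a→13 c→25 d→1 e→6
  1='d' goto a→2 b→8 d→15 e→20
  2='da' goto e→3
  3='dae' goto d→4
  4='daed' goto e→5
  5='daede' goto ·  ←P0
  6='e' goto c→7
  7='ec' goto ·  ←P1
  8='db' goto c→9
  9='dbc' goto c→10
  10='dbcc' goto d→11
  11='dbccd' goto c→12
  12='dbccdc' goto ·  ←P2
  13='a' goto c→14
  14='ac' goto ·  ←P3
  15='dd' goto b→16
  16='ddb' goto b→17
  17='ddbb' goto b→18
  18='ddbbb' goto d→19
  19='ddbbbd' goto ·  ←P4
  20='de' goto c→21
  21='dec' goto b→22
  22='decb' goto e→23
  23='decbe' goto c→24
  24='decbec' goto ·  ←P5
  25='c' goto ·  ←P6

Failure links (BFS by depth):
  fail(1) 'd': from fail(0)=0 chase 'd': 0 ⇒ 0;  out=∅∪out(0)=∅
  fail(6) 'e': from fail(0)=0 chase 'e': 0 ⇒ 0;  out=∅∪out(0)=∅
  fail(13) 'a': from fail(0)=0 chase 'a': 0 ⇒ 0;  out=∅∪out(0)=∅
  fail(25) 'c': from fail(0)=0 chase 'c': 0 ⇒ 0;  out={6}∪out(0)={6}
  fail(2) 'da': from fail(1)=0 chase 'a': 0 ⇒ 13;  out=∅∪out(13)=∅
  fail(7) 'ec': from fail(6)=0 chase 'c': 0 ⇒ 25;  out={1}∪out(25)={1,6}
  fail(8) 'db': from fail(1)=0 chase 'b': 0 ⇒ 0;  out=∅∪out(0)=∅
  fail(14) 'ac': from fail(13)=0 chase 'c': 0 ⇒ 25;  out={3}∪out(25)={3,6}
  fail(15) 'dd': from fail(1)=0 chase 'd': 0 ⇒ 1;  out=∅∪out(1)=∅
  fail(20) 'de': from fail(1)=0 chase 'e': 0 ⇒ 6;  out=∅∪out(6)=∅
  fail(3) 'dae': from fail(2)=13 chase 'e': 13→0 ⇒ 6;  out=∅∪out(6)=∅
  fail(9) 'dbc': from fail(8)=0 chase 'c': 0 ⇒ 25;  out=∅∪out(25)={6}
  fail(16) 'ddb': from fail(15)=1 chase 'b': 1 ⇒ 8;  out=∅∪out(8)=∅
  fail(21) 'dec': from fail(20)=6 chase 'c': 6 ⇒ 7;  out=∅∪out(7)={1,6}
  fail(4) 'daed': from fail(3)=6 chase 'd': 6→0 ⇒ 1;  out=∅∪out(1)=∅
  fail(10) 'dbcc': from fail(9)=25 chase 'c': 25→0 ⇒ 25;  out=∅∪out(25)={6}
  fail(17) 'ddbb': from fail(16)=8 chase 'b': 8→0 ⇒ 0;  out=∅∪out(0)=∅
  fail(22) 'decb': from fail(21)=7 chase 'b': 7→25→0 ⇒ 0;  out=∅∪out(0)=∅
  fail(5) 'daede': from fail(4)=1 chase 'e': 1 ⇒ 20;  out={0}∪out(20)={0}
  fail(11) 'dbccd': from fail(10)=25 chase 'd': 25→0 ⇒ 1;  out=∅∪out(1)=∅
  fail(18) 'ddbbb': from fail(17)=0 chase 'b': 0 ⇒ 0;  out=∅∪out(0)=∅
  fail(23) 'decbe': from fail(22)=0 chase 'e': 0 ⇒ 6;  out=∅∪out(6)=∅
  fail(12) 'dbccdc': from fail(11)=1 chase 'c': 1→0 ⇒ 25;  out={2}∪out(25)={2,6}
  fail(19) 'ddbbbd': from fail(18)=0 chase 'd': 0 ⇒ 1;  out={4}∪out(1)={4}
  fail(24) 'decbec': from fail(23)=6 chase 'c': 6 ⇒ 7;  out={5}∪out(7)={1,5,6}

Run:
i=0 'd': node 0→1
i=1 'a': node 1→2
i=2 'e': node 2→3
i=3 'd': node 3→4
i=4 'e': node 4→5  ** P0@[0:4]
i=5 'd': node 5→1 (fail-walked)
i=6 'd': node 1→15
i=7 'b': node 15→16
i=8 'b': node 16→17
i=9 'b': node 17→18
i=10 'd': node 18→19  ** P4@[5:10]
i=11 'b': node 19→8 (fail-walked)
i=12 'd': node 8→1 (fail-walked)
i=13 'd': node 1→15
i=14 'b': node 15→16
i=15 'b': node 16→17
i=16 'b': node 17→18
i=17 'd': node 18→19  ** P4@[12:17]
i=18 'd': node 19→15 (fail-walked)
i=19 'e': node 15→20 (fail-walked)
i=20 'c': node 20→21  ** P1@[19:20],P6@[20:20]
i=21 'b': node 21→22
i=22 'e': node 22→23
i=23 'c': node 23→24  ** P1@[22:23],P5@[18:23],P6@[23:23]
i=24 'c': node 24→25 (fail-walked)  ** P6@[24:24]
i=25 'c': node 25→25 (fail-walked)  ** P6@[25:25]
i=26 'e': node 25→6 (fail-walked)
i=27 'a': node 6→13 (fail-walked)
i=28 'd': node 13→1 (fail-walked)
i=29 'd': node 1→15
i=30 'b': node 15→16

All matches (sorted): [[4,0],[10,4],[17,4],[20,1],[20,6],[23,1],[23,5],[23,6],[24,6],[25,6]]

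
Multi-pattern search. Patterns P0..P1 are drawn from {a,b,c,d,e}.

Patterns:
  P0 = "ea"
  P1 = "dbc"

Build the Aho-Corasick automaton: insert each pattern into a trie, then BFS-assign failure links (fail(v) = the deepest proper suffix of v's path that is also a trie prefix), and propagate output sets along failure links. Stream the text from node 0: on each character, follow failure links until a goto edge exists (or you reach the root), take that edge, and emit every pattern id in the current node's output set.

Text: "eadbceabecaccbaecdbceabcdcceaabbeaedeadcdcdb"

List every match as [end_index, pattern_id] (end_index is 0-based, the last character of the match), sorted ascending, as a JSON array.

Build automaton:
Trie (insert patterns):
  0='ε' goto d→3 e→1
  1='e' goto a→2
  2='ea' goto ·  ←P0
  3='d' goto b→4
  4='db' goto c→5
  5='dbc' goto ·  ←P1

Failure links (BFS by depth):
  n1('e'): parent n0 fail=0; on 'e' 0 → fail=0;  out ∅∪∅=∅
  n3('d'): parent n0 fail=0; on 'd' 0 → fail=0;  out ∅∪∅=∅
  n2('ea'): parent n1 fail=0; on 'a' 0 → fail=0;  out {0}∪∅={0}
  n4('db'): parent n3 fail=0; on 'b' 0 → fail=0;  out ∅∪∅=∅
  n5('dbc'): parent n4 fail=0; on 'c' 0 → fail=0;  out {1}∪∅={1}

Scan:
[0] read 'e'  n0⇒n1
[1] read 'a'  n1⇒n2  emit P0@[0:1]
[2] read 'd'  n2⇒n3 (fail-walked)
[3] read 'b'  n3⇒n4
[4] read 'c'  n4⇒n5  emit P1@[2:4]
[5] read 'e'  n5⇒n1 (fail-walked)
[6] read 'a'  n1⇒n2  emit P0@[5:6]
[7] read 'b'  n2⇒n0 (fail-walked)
[8] read 'e'  n0⇒n1
[9] read 'c'  n1⇒n0 (fail-walked)
[10] read 'a'  n0⇒n0
[11] read 'c'  n0⇒n0
[12] read 'c'  n0⇒n0
[13] read 'b'  n0⇒n0
[14] read 'a'  n0⇒n0
[15] read 'e'  n0⇒n1
[16] read 'c'  n1⇒n0 (fail-walked)
[17] read 'd'  n0⇒n3
[18] read 'b'  n3⇒n4
[19] read 'c'  n4⇒n5  emit P1@[17:19]
[20] read 'e'  n5⇒n1 (fail-walked)
[21] read 'a'  n1⇒n2  emit P0@[20:21]
[22] read 'b'  n2⇒n0 (fail-walked)
[23] read 'c'  n0⇒n0
[24] read 'd'  n0⇒n3
[25] read 'c'  n3⇒n0 (fail-walked)
[26] read 'c'  n0⇒n0
[27] read 'e'  n0⇒n1
[28] read 'a'  n1⇒n2  emit P0@[27:28]
[29] read 'a'  n2⇒n0 (fail-walked)
[30] read 'b'  n0⇒n0
[31] read 'b'  n0⇒n0
[32] read 'e'  n0⇒n1
[33] read 'a'  n1⇒n2  emit P0@[32:33]
[34] read 'e'  n2⇒n1 (fail-walked)
[35] read 'd'  n1⇒n3 (fail-walked)
[36] read 'e'  n3⇒n1 (fail-walked)
[37] read 'a'  n1⇒n2  emit P0@[36:37]
[38] read 'd'  n2⇒n3 (fail-walked)
[39] read 'c'  n3⇒n0 (fail-walked)
[40] read 'd'  n0⇒n3
[41] read 'c'  n3⇒n0 (fail-walked)
[42] read 'd'  n0⇒n3
[43] read 'b'  n3⇒n4

Result: [[1,0],[4,1],[6,0],[19,1],[21,0],[28,0],[33,0],[37,0]]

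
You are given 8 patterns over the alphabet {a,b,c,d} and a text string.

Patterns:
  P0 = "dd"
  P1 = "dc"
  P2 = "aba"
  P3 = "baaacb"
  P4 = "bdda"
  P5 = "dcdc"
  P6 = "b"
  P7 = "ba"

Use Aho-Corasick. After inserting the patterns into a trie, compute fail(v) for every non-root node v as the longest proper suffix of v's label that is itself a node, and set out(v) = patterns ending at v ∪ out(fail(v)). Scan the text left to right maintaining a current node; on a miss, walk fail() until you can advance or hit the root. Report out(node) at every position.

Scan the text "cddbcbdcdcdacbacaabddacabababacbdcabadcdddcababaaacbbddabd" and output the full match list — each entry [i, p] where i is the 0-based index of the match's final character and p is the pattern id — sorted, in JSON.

Build:
Trie nodes:
  n0 'ε': a→4 b→7 d→1
  n1 'd': c→3 d→2
  n2 'dd': ·  ←P0
  n3 'dc': d→16  ←P1
  n4 'a': b→5
  n5 'ab': a→6
  n6 'aba': ·  ←P2
  n7 'b': a→8 d→13  ←P6
  n8 'ba': a→9  ←P7
  n9 'baa': a→10
  n10 'baaa': c→11
  n11 'baaac': b→12
  n12 'baaacb': ·  ←P3
  n13 'bd': d→14
  n14 'bdd': a→15
  n15 'bdda': ·  ←P4
  n16 'dcd': c→17
  n17 'dcdc': ·  ←P5

BFS fail/out derivation:
  fail(1) 'd': from fail(0)=0 chase 'd': 0 ⇒ 0;  out=∅∪out(0)=∅
  fail(4) 'a': from fail(0)=0 chase 'a': 0 ⇒ 0;  out=∅∪out(0)=∅
  fail(7) 'b': from fail(0)=0 chase 'b': 0 ⇒ 0;  out={6}∪out(0)={6}
  fail(2) 'dd': from fail(1)=0 chase 'd': 0 ⇒ 1;  out={0}∪out(1)={0}
  fail(3) 'dc': from fail(1)=0 chase 'c': 0 ⇒ 0;  out={1}∪out(0)={1}
  fail(5) 'ab': from fail(4)=0 chase 'b': 0 ⇒ 7;  out=∅∪out(7)={6}
  fail(8) 'ba': from fail(7)=0 chase 'a': 0 ⇒ 4;  out={7}∪out(4)={7}
  fail(13) 'bd': from fail(7)=0 chase 'd': 0 ⇒ 1;  out=∅∪out(1)=∅
  fail(6) 'aba': from fail(5)=7 chase 'a': 7 ⇒ 8;  out={2}∪out(8)={2,7}
  fail(9) 'baa': from fail(8)=4 chase 'a': 4→0 ⇒ 4;  out=∅∪out(4)=∅
  fail(14) 'bdd': from fail(13)=1 chase 'd': 1 ⇒ 2;  out=∅∪out(2)={0}
  fail(16) 'dcd': from fail(3)=0 chase 'd': 0 ⇒ 1;  out=∅∪out(1)=∅
  fail(10) 'baaa': from fail(9)=4 chase 'a': 4→0 ⇒ 4;  out=∅∪out(4)=∅
  fail(15) 'bdda': from fail(14)=2 chase 'a': 2→1→0 ⇒ 4;  out={4}∪out(4)={4}
  fail(17) 'dcdc': from fail(16)=1 chase 'c': 1 ⇒ 3;  out={5}∪out(3)={1,5}
  fail(11) 'baaac': from fail(10)=4 chase 'c': 4→0 ⇒ 0;  out=∅∪out(0)=∅
  fail(12) 'baaacb': from fail(11)=0 chase 'b': 0 ⇒ 7;  out={3}∪out(7)={3,6}

Run:
i=0 'c': node 0→0
i=1 'd': node 0→1
i=2 'd': node 1→2  → match P0@[1:2]
i=3 'b': node 2→7 (fail-walked)  → match P6@[3:3]
i=4 'c': node 7→0 (fail-walked)
i=5 'b': node 0→7  → match P6@[5:5]
i=6 'd': node 7→13
i=7 'c': node 13→3 (fail-walked)  → match P1@[6:7]
i=8 'd': node 3→16
i=9 'c': node 16→17  → match P1@[8:9],P5@[6:9]
i=10 'd': node 17→16 (fail-walked)
i=11 'a': node 16→4 (fail-walked)
i=12 'c': node 4→0 (fail-walked)
i=13 'b': node 0→7  → match P6@[13:13]
i=14 'a': node 7→8  → match P7@[13:14]
i=15 'c': node 8→0 (fail-walked)
i=16 'a': node 0→4
i=17 'a': node 4→4 (fail-walked)
i=18 'b': node 4→5  → match P6@[18:18]
i=19 'd': node 5→13 (fail-walked)
i=20 'd': node 13→14  → match P0@[19:20]
i=21 'a': node 14→15  → match P4@[18:21]
i=22 'c': node 15→0 (fail-walked)
i=23 'a': node 0→4
i=24 'b': node 4→5  → match P6@[24:24]
i=25 'a': node 5→6  → match P2@[23:25],P7@[24:25]
i=26 'b': node 6→5 (fail-walked)  → match P6@[26:26]
i=27 'a': node 5→6  → match P2@[25:27],P7@[26:27]
i=28 'b': node 6→5 (fail-walked)  → match P6@[28:28]
i=29 'a': node 5→6  → match P2@[27:29],P7@[28:29]
i=30 'c': node 6→0 (fail-walked)
i=31 'b': node 0→7  → match P6@[31:31]
i=32 'd': node 7→13
i=33 'c': node 13→3 (fail-walked)  → match P1@[32:33]
i=34 'a': node 3→4 (fail-walked)
i=35 'b': node 4→5  → match P6@[35:35]
i=36 'a': node 5→6  → match P2@[34:36],P7@[35:36]
i=37 'd': node 6→1 (fail-walked)
i=38 'c': node 1→3  → match P1@[37:38]
i=39 'd': node 3→16
i=40 'd': node 16→2 (fail-walked)  → match P0@[39:40]
i=41 'd': node 2→2 (fail-walked)  → match P0@[40:41]
i=42 'c': node 2→3 (fail-walked)  → match P1@[41:42]
i=43 'a': node 3→4 (fail-walked)
i=44 'b': node 4→5  → match P6@[44:44]
i=45 'a': node 5→6  → match P2@[43:45],P7@[44:45]
i=46 'b': node 6→5 (fail-walked)  → match P6@[46:46]
i=47 'a': node 5→6  → match P2@[45:47],P7@[46:47]
i=48 'a': node 6→9 (fail-walked)
i=49 'a': node 9→10
i=50 'c': node 10→11
i=51 'b': node 11→12  → match P3@[46:51],P6@[51:51]
i=52 'b': node 12→7 (fail-walked)  → match P6@[52:52]
i=53 'd': node 7→13
i=54 'd': node 13→14  → match P0@[53:54]
i=55 'a': node 14→15  → match P4@[52:55]
i=56 'b': node 15→5 (fail-walked)  → match P6@[56:56]
i=57 'd': node 5→13 (fail-walked)

Result: [[2,0],[3,6],[5,6],[7,1],[9,1],[9,5],[13,6],[14,7],[18,6],[20,0],[21,4],[24,6],[25,2],[25,7],[26,6],[27,2],[27,7],[28,6],[29,2],[29,7],[31,6],[33,1],[35,6],[36,2],[36,7],[38,1],[40,0],[41,0],[42,1],[44,6],[45,2],[45,7],[46,6],[47,2],[47,7],[51,3],[51,6],[52,6],[54,0],[55,4],[56,6]]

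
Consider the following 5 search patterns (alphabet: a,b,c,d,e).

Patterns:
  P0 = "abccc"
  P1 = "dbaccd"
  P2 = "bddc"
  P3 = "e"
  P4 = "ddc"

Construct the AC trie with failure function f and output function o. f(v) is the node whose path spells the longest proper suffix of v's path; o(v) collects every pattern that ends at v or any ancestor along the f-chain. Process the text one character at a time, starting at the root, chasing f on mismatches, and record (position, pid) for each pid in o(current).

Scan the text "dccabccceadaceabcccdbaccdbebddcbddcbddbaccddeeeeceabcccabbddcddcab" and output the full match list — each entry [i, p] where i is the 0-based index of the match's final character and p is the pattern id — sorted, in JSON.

Build:
Trie (insert patterns):
  n0 'ε': a→1 b→12 d→6 e→16
  n1 'a': b→2
  n2 'ab': c→3
  n3 'abc': c→4
  n4 'abcc': c→5
  n5 'abccc': ·  ←P0
  n6 'd': b→7 d→17
  n7 'db': a→8
  n8 'dba': c→9
  n9 'dbac': c→10
  n10 'dbacc': d→11
  n11 'dbaccd': ·  ←P1
  n12 'b': d→13
  n13 'bd': d→14
  n14 'bdd': c→15
  n15 'bddc': ·  ←P2
  n16 'e': ·  ←P3
  n17 'dd': c→18
  n18 'ddc': ·  ←P4

BFS fail/out derivation:
  fail(1) 'a': from fail(0)=0 chase 'a': 0 ⇒ 0;  out=∅∪out(0)=∅
  fail(6) 'd': from fail(0)=0 chase 'd': 0 ⇒ 0;  out=∅∪out(0)=∅
  fail(12) 'b': from fail(0)=0 chase 'b': 0 ⇒ 0;  out=∅∪out(0)=∅
  fail(16) 'e': from fail(0)=0 chase 'e': 0 ⇒ 0;  out={3}∪out(0)={3}
  fail(2) 'ab': from fail(1)=0 chase 'b': 0 ⇒ 12;  out=∅∪out(12)=∅
  fail(7) 'db': from fail(6)=0 chase 'b': 0 ⇒ 12;  out=∅∪out(12)=∅
  fail(13) 'bd': from fail(12)=0 chase 'd': 0 ⇒ 6;  out=∅∪out(6)=∅
  fail(17) 'dd': from fail(6)=0 chase 'd': 0 ⇒ 6;  out=∅∪out(6)=∅
  fail(3) 'abc': from fail(2)=12 chase 'c': 12→0 ⇒ 0;  out=∅∪out(0)=∅
  fail(8) 'dba': from fail(7)=12 chase 'a': 12→0 ⇒ 1;  out=∅∪out(1)=∅
  fail(14) 'bdd': from fail(13)=6 chase 'd': 6 ⇒ 17;  out=∅∪out(17)=∅
  fail(18) 'ddc': from fail(17)=6 chase 'c': 6→0 ⇒ 0;  out={4}∪out(0)={4}
  fail(4) 'abcc': from fail(3)=0 chase 'c': 0 ⇒ 0;  out=∅∪out(0)=∅
  fail(9) 'dbac': from fail(8)=1 chase 'c': 1→0 ⇒ 0;  out=∅∪out(0)=∅
  fail(15) 'bddc': from fail(14)=17 chase 'c': 17 ⇒ 18;  out={2}∪out(18)={2,4}
  fail(5) 'abccc': from fail(4)=0 chase 'c': 0 ⇒ 0;  out={0}∪out(0)={0}
  fail(10) 'dbacc': from fail(9)=0 chase 'c': 0 ⇒ 0;  out=∅∪out(0)=∅
  fail(11) 'dbaccd': from fail(10)=0 chase 'd': 0 ⇒ 6;  out={1}∪out(6)={1}

Text stream:
pos 0 'd': at 6
pos 1 'c': at 0 (via fail)
pos 2 'c': at 0
pos 3 'a': at 1
pos 4 'b': at 2
pos 5 'c': at 3
pos 6 'c': at 4
pos 7 'c': at 5  emit P0@[3:7]
pos 8 'e': at 16 (via fail)  emit P3@[8:8]
pos 9 'a': at 1 (via fail)
pos 10 'd': at 6 (via fail)
pos 11 'a': at 1 (via fail)
pos 12 'c': at 0 (via fail)
pos 13 'e': at 16  emit P3@[13:13]
pos 14 'a': at 1 (via fail)
pos 15 'b': at 2
pos 16 'c': at 3
pos 17 'c': at 4
pos 18 'c': at 5  emit P0@[14:18]
pos 19 'd': at 6 (via fail)
pos 20 'b': at 7
pos 21 'a': at 8
pos 22 'c': at 9
pos 23 'c': at 10
pos 24 'd': at 11  emit P1@[19:24]
pos 25 'b': at 7 (via fail)
pos 26 'e': at 16 (via fail)  emit P3@[26:26]
pos 27 'b': at 12 (via fail)
pos 28 'd': at 13
pos 29 'd': at 14
pos 30 'c': at 15  emit P2@[27:30],P4@[28:30]
pos 31 'b': at 12 (via fail)
pos 32 'd': at 13
pos 33 'd': at 14
pos 34 'c': at 15  emit P2@[31:34],P4@[32:34]
pos 35 'b': at 12 (via fail)
pos 36 'd': at 13
pos 37 'd': at 14
pos 38 'b': at 7 (via fail)
pos 39 'a': at 8
pos 40 'c': at 9
pos 41 'c': at 10
pos 42 'd': at 11  emit P1@[37:42]
pos 43 'd': at 17 (via fail)
pos 44 'e': at 16 (via fail)  emit P3@[44:44]
pos 45 'e': at 16 (via fail)  emit P3@[45:45]
pos 46 'e': at 16 (via fail)  emit P3@[46:46]
pos 47 'e': at 16 (via fail)  emit P3@[47:47]
pos 48 'c': at 0 (via fail)
pos 49 'e': at 16  emit P3@[49:49]
pos 50 'a': at 1 (via fail)
pos 51 'b': at 2
pos 52 'c': at 3
pos 53 'c': at 4
pos 54 'c': at 5  emit P0@[50:54]
pos 55 'a': at 1 (via fail)
pos 56 'b': at 2
pos 57 'b': at 12 (via fail)
pos 58 'd': at 13
pos 59 'd': at 14
pos 60 'c': at 15  emit P2@[57:60],P4@[58:60]
pos 61 'd': at 6 (via fail)
pos 62 'd': at 17
pos 63 'c': at 18  emit P4@[61:63]
pos 64 'a': at 1 (via fail)
pos 65 'b': at 2

Matches: [[7,0],[8,3],[13,3],[18,0],[24,1],[26,3],[30,2],[30,4],[34,2],[34,4],[42,1],[44,3],[45,3],[46,3],[47,3],[49,3],[54,0],[60,2],[60,4],[63,4]]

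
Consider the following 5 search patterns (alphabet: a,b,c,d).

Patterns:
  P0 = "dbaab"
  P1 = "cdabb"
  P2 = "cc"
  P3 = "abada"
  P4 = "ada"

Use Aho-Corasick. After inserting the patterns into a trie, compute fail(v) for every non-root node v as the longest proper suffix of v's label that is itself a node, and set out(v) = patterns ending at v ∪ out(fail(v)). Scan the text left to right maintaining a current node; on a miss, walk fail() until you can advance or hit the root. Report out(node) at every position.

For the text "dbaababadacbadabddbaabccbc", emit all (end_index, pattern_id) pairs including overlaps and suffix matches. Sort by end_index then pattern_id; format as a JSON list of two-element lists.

Build:
Trie (insert patterns):
  n0 'ε': a→12 c→6 d→1
  n1 'd': b→2
  n2 'db': a→3
  n3 'dba': a→4
  n4 'dbaa': b→5
  n5 'dbaab': ·  [P0 ends]
  n6 'c': c→11 d→7
  n7 'cd': a→8
  n8 'cda': b→9
  n9 'cdab': b→10
  n10 'cdabb': ·  [P1 ends]
  n11 'cc': ·  [P2 ends]
  n12 'a': b→13 d→17
  n13 'ab': a→14
  n14 'aba': d→15
  n15 'abad': a→16
  n16 'abada': ·  [P3 ends]
  n17 'ad': a→18
  n18 'ada': ·  [P4 ends]

Failure links (BFS by depth):
  n1('d'): parent n0 fail=0; on 'd' 0 → fail=0;  out ∅∪∅=∅
  n6('c'): parent n0 fail=0; on 'c' 0 → fail=0;  out ∅∪∅=∅
  n12('a'): parent n0 fail=0; on 'a' 0 → fail=0;  out ∅∪∅=∅
  n2('db'): parent n1 fail=0; on 'b' 0 → fail=0;  out ∅∪∅=∅
  n7('cd'): parent n6 fail=0; on 'd' 0 → fail=1;  out ∅∪∅=∅
  n11('cc'): parent n6 fail=0; on 'c' 0 → fail=6;  out {2}∪∅={2}
  n13('ab'): parent n12 fail=0; on 'b' 0 → fail=0;  out ∅∪∅=∅
  n17('ad'): parent n12 fail=0; on 'd' 0 → fail=1;  out ∅∪∅=∅
  n3('dba'): parent n2 fail=0; on 'a' 0 → fail=12;  out ∅∪∅=∅
  n8('cda'): parent n7 fail=1; on 'a' 1→0 → fail=12;  out ∅∪∅=∅
  n14('aba'): parent n13 fail=0; on 'a' 0 → fail=12;  out ∅∪∅=∅
  n18('ada'): parent n17 fail=1; on 'a' 1→0 → fail=12;  out {4}∪∅={4}
  n4('dbaa'): parent n3 fail=12; on 'a' 12→0 → fail=12;  out ∅∪∅=∅
  n9('cdab'): parent n8 fail=12; on 'b' 12 → fail=13;  out ∅∪∅=∅
  n15('abad'): parent n14 fail=12; on 'd' 12 → fail=17;  out ∅∪∅=∅
  n5('dbaab'): parent n4 fail=12; on 'b' 12 → fail=13;  out {0}∪∅={0}
  n10('cdabb'): parent n9 fail=13; on 'b' 13→0 → fail=0;  out {1}∪∅={1}
  n16('abada'): parent n15 fail=17; on 'a' 17 → fail=18;  out {3}∪{4}={3,4}

Scan:
[0] read 'd'  n0⇒n1
[1] read 'b'  n1⇒n2
[2] read 'a'  n2⇒n3
[3] read 'a'  n3⇒n4
[4] read 'b'  n4⇒n5  → match P0@[0:4]
[5] read 'a'  n5⇒n14 (via fail)
[6] read 'b'  n14⇒n13 (via fail)
[7] read 'a'  n13⇒n14
[8] read 'd'  n14⇒n15
[9] read 'a'  n15⇒n16  → match P3@[5:9],P4@[7:9]
[10] read 'c'  n16⇒n6 (via fail)
[11] read 'b'  n6⇒n0 (via fail)
[12] read 'a'  n0⇒n12
[13] read 'd'  n12⇒n17
[14] read 'a'  n17⇒n18  → match P4@[12:14]
[15] read 'b'  n18⇒n13 (via fail)
[16] read 'd'  n13⇒n1 (via fail)
[17] read 'd'  n1⇒n1 (via fail)
[18] read 'b'  n1⇒n2
[19] read 'a'  n2⇒n3
[20] read 'a'  n3⇒n4
[21] read 'b'  n4⇒n5  → match P0@[17:21]
[22] read 'c'  n5⇒n6 (via fail)
[23] read 'c'  n6⇒n11  → match P2@[22:23]
[24] read 'b'  n11⇒n0 (via fail)
[25] read 'c'  n0⇒n6

Matches: [[4,0],[9,3],[9,4],[14,4],[21,0],[23,2]]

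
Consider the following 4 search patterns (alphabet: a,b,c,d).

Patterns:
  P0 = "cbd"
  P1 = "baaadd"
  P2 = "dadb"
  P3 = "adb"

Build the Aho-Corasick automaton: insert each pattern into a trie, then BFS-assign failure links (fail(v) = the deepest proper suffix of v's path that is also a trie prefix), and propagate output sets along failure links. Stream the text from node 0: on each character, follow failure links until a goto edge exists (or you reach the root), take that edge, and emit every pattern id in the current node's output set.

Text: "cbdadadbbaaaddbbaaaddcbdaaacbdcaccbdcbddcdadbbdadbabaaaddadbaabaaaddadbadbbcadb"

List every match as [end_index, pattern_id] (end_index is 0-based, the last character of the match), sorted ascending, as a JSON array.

Build automaton:
Trie nodes:
  0='ε' goto a→14 b→4 c→1 d→10
  1='c' goto b→2
  2='cb' goto d→3
  3='cbd' goto ·  ←P0
  4='b' goto a→5
  5='ba' goto a→6
  6='baa' goto a→7
  7='baaa' goto d→8
  8='baaad' goto d→9
  9='baaadd' goto ·  ←P1
  10='d' goto a→11
  11='da' goto d→12
  12='dad' goto b→13
  13='dadb' goto ·  ←P2
  14='a' goto d→15
  15='ad' goto b→16
  16='adb' goto ·  ←P3

BFS fail/out derivation:
  fail(1) 'c': from fail(0)=0 chase 'c': 0 ⇒ 0;  out=∅∪out(0)=∅
  fail(4) 'b': from fail(0)=0 chase 'b': 0 ⇒ 0;  out=∅∪out(0)=∅
  fail(10) 'd': from fail(0)=0 chase 'd': 0 ⇒ 0;  out=∅∪out(0)=∅
  fail(14) 'a': from fail(0)=0 chase 'a': 0 ⇒ 0;  out=∅∪out(0)=∅
  fail(2) 'cb': from fail(1)=0 chase 'b': 0 ⇒ 4;  out=∅∪out(4)=∅
  fail(5) 'ba': from fail(4)=0 chase 'a': 0 ⇒ 14;  out=∅∪out(14)=∅
  fail(11) 'da': from fail(10)=0 chase 'a': 0 ⇒ 14;  out=∅∪out(14)=∅
  fail(15) 'ad': from fail(14)=0 chase 'd': 0 ⇒ 10;  out=∅∪out(10)=∅
  fail(3) 'cbd': from fail(2)=4 chase 'd': 4→0 ⇒ 10;  out={0}∪out(10)={0}
  fail(6) 'baa': from fail(5)=14 chase 'a': 14→0 ⇒ 14;  out=∅∪out(14)=∅
  fail(12) 'dad': from fail(11)=14 chase 'd': 14 ⇒ 15;  out=∅∪out(15)=∅
  fail(16) 'adb': from fail(15)=10 chase 'b': 10→0 ⇒ 4;  out={3}∪out(4)={3}
  fail(7) 'baaa': from fail(6)=14 chase 'a': 14→0 ⇒ 14;  out=∅∪out(14)=∅
  fail(13) 'dadb': from fail(12)=15 chase 'b': 15 ⇒ 16;  out={2}∪out(16)={2,3}
  fail(8) 'baaad': from fail(7)=14 chase 'd': 14 ⇒ 15;  out=∅∪out(15)=∅
  fail(9) 'baaadd': from fail(8)=15 chase 'd': 15→10→0 ⇒ 10;  out={1}∪out(10)={1}

Run:
i=0 'c': node 0→1
i=1 'b': node 1→2
i=2 'd': node 2→3  ** P0@[0:2]
i=3 'a': node 3→11 ·f
i=4 'd': node 11→12
i=5 'a': node 12→11 ·f
i=6 'd': node 11→12
i=7 'b': node 12→13  ** P2@[4:7],P3@[5:7]
i=8 'b': node 13→4 ·f
i=9 'a': node 4→5
i=10 'a': node 5→6
i=11 'a': node 6→7
i=12 'd': node 7→8
i=13 'd': node 8→9  ** P1@[8:13]
i=14 'b': node 9→4 ·f
i=15 'b': node 4→4 ·f
i=16 'a': node 4→5
i=17 'a': node 5→6
i=18 'a': node 6→7
i=19 'd': node 7→8
i=20 'd': node 8→9  ** P1@[15:20]
i=21 'c': node 9→1 ·f
i=22 'b': node 1→2
i=23 'd': node 2→3  ** P0@[21:23]
i=24 'a': node 3→11 ·f
i=25 'a': node 11→14 ·f
i=26 'a': node 14→14 ·f
i=27 'c': node 14→1 ·f
i=28 'b': node 1→2
i=29 'd': node 2→3  ** P0@[27:29]
i=30 'c': node 3→1 ·f
i=31 'a': node 1→14 ·f
i=32 'c': node 14→1 ·f
i=33 'c': node 1→1 ·f
i=34 'b': node 1→2
i=35 'd': node 2→3  ** P0@[33:35]
i=36 'c': node 3→1 ·f
i=37 'b': node 1→2
i=38 'd': node 2→3  ** P0@[36:38]
i=39 'd': node 3→10 ·f
i=40 'c': node 10→1 ·f
i=41 'd': node 1→10 ·f
i=42 'a': node 10→11
i=43 'd': node 11→12
i=44 'b': node 12→13  ** P2@[41:44],P3@[42:44]
i=45 'b': node 13→4 ·f
i=46 'd': node 4→10 ·f
i=47 'a': node 10→11
i=48 'd': node 11→12
i=49 'b': node 12→13  ** P2@[46:49],P3@[47:49]
i=50 'a': node 13→5 ·f
i=51 'b': node 5→4 ·f
i=52 'a': node 4→5
i=53 'a': node 5→6
i=54 'a': node 6→7
i=55 'd': node 7→8
i=56 'd': node 8→9  ** P1@[51:56]
i=57 'a': node 9→11 ·f
i=58 'd': node 11→12
i=59 'b': node 12→13  ** P2@[56:59],P3@[57:59]
i=60 'a': node 13→5 ·f
i=61 'a': node 5→6
i=62 'b': node 6→4 ·f
i=63 'a': node 4→5
i=64 'a': node 5→6
i=65 'a': node 6→7
i=66 'd': node 7→8
i=67 'd': node 8→9  ** P1@[62:67]
i=68 'a': node 9→11 ·f
i=69 'd': node 11→12
i=70 'b': node 12→13  ** P2@[67:70],P3@[68:70]
i=71 'a': node 13→5 ·f
i=72 'd': node 5→15 ·f
i=73 'b': node 15→16  ** P3@[71:73]
i=74 'b': node 16→4 ·f
i=75 'c': node 4→1 ·f
i=76 'a': node 1→14 ·f
i=77 'd': node 14→15
i=78 'b': node 15→16  ** P3@[76:78]

Result: [[2,0],[7,2],[7,3],[13,1],[20,1],[23,0],[29,0],[35,0],[38,0],[44,2],[44,3],[49,2],[49,3],[56,1],[59,2],[59,3],[67,1],[70,2],[70,3],[73,3],[78,3]]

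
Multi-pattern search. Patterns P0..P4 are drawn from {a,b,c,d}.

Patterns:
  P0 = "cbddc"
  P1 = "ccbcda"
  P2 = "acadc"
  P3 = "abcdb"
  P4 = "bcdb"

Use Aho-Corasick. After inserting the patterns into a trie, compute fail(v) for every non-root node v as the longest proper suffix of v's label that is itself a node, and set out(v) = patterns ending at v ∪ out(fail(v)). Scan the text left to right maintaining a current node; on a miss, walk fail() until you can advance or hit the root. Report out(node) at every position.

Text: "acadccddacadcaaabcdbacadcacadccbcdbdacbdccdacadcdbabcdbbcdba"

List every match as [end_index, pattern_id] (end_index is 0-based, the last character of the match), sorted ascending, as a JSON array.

Construct AC machine:
Trie (insert patterns):
  n0 'ε': a→11 b→20 c→1
  n1 'c': b→2 c→6
  n2 'cb': d→3
  n3 'cbd': d→4
  n4 'cbdd': c→5
  n5 'cbddc': ·  ←P0
  n6 'cc': b→7
  n7 'ccb': c→8
  n8 'ccbc': d→9
  n9 'ccbcd': a→10
  n10 'ccbcda': ·  ←P1
  n11 'a': b→16 c→12
  n12 'ac': a→13
  n13 'aca': d→14
  n14 'acad': c→15
  n15 'acadc': ·  ←P2
  n16 'ab': c→17
  n17 'abc': d→18
  n18 'abcd': b→19
  n19 'abcdb': ·  ←P3
  n20 'b': c→21
  n21 'bc': d→22
  n22 'bcd': b→23
  n23 'bcdb': ·  ←P4

BFS fail/out derivation:
  fail(1) 'c': from fail(0)=0 chase 'c': 0 ⇒ 0;  out=∅∪out(0)=∅
  fail(11) 'a': from fail(0)=0 chase 'a': 0 ⇒ 0;  out=∅∪out(0)=∅
  fail(20) 'b': from fail(0)=0 chase 'b': 0 ⇒ 0;  out=∅∪out(0)=∅
  fail(2) 'cb': from fail(1)=0 chase 'b': 0 ⇒ 20;  out=∅∪out(20)=∅
  fail(6) 'cc': from fail(1)=0 chase 'c': 0 ⇒ 1;  out=∅∪out(1)=∅
  fail(12) 'ac': from fail(11)=0 chase 'c': 0 ⇒ 1;  out=∅∪out(1)=∅
  fail(16) 'ab': from fail(11)=0 chase 'b': 0 ⇒ 20;  out=∅∪out(20)=∅
  fail(21) 'bc': from fail(20)=0 chase 'c': 0 ⇒ 1;  out=∅∪out(1)=∅
  fail(3) 'cbd': from fail(2)=20 chase 'd': 20→0 ⇒ 0;  out=∅∪out(0)=∅
  fail(7) 'ccb': from fail(6)=1 chase 'b': 1 ⇒ 2;  out=∅∪out(2)=∅
  fail(13) 'aca': from fail(12)=1 chase 'a': 1→0 ⇒ 11;  out=∅∪out(11)=∅
  fail(17) 'abc': from fail(16)=20 chase 'c': 20 ⇒ 21;  out=∅∪out(21)=∅
  fail(22) 'bcd': from fail(21)=1 chase 'd': 1→0 ⇒ 0;  out=∅∪out(0)=∅
  fail(4) 'cbdd': from fail(3)=0 chase 'd': 0 ⇒ 0;  out=∅∪out(0)=∅
  fail(8) 'ccbc': from fail(7)=2 chase 'c': 2→20 ⇒ 21;  out=∅∪out(21)=∅
  fail(14) 'acad': from fail(13)=11 chase 'd': 11→0 ⇒ 0;  out=∅∪out(0)=∅
  fail(18) 'abcd': from fail(17)=21 chase 'd': 21 ⇒ 22;  out=∅∪out(22)=∅
  fail(23) 'bcdb': from fail(22)=0 chase 'b': 0 ⇒ 20;  out={4}∪out(20)={4}
  fail(5) 'cbddc': from fail(4)=0 chase 'c': 0 ⇒ 1;  out={0}∪out(1)={0}
  fail(9) 'ccbcd': from fail(8)=21 chase 'd': 21 ⇒ 22;  out=∅∪out(22)=∅
  fail(15) 'acadc': from fail(14)=0 chase 'c': 0 ⇒ 1;  out={2}∪out(1)={2}
  fail(19) 'abcdb': from fail(18)=22 chase 'b': 22 ⇒ 23;  out={3}∪out(23)={3,4}
  fail(10) 'ccbcda': from fail(9)=22 chase 'a': 22→0 ⇒ 11;  out={1}∪out(11)={1}

Text stream:
pos 0 'a': at 11
pos 1 'c': at 12
pos 2 'a': at 13
pos 3 'd': at 14
pos 4 'c': at 15  → match P2@[0:4]
pos 5 'c': at 6 (fail-walked)
pos 6 'd': at 0 (fail-walked)
pos 7 'd': at 0
pos 8 'a': at 11
pos 9 'c': at 12
pos 10 'a': at 13
pos 11 'd': at 14
pos 12 'c': at 15  → match P2@[8:12]
pos 13 'a': at 11 (fail-walked)
pos 14 'a': at 11 (fail-walked)
pos 15 'a': at 11 (fail-walked)
pos 16 'b': at 16
pos 17 'c': at 17
pos 18 'd': at 18
pos 19 'b': at 19  → match P3@[15:19],P4@[16:19]
pos 20 'a': at 11 (fail-walked)
pos 21 'c': at 12
pos 22 'a': at 13
pos 23 'd': at 14
pos 24 'c': at 15  → match P2@[20:24]
pos 25 'a': at 11 (fail-walked)
pos 26 'c': at 12
pos 27 'a': at 13
pos 28 'd': at 14
pos 29 'c': at 15  → match P2@[25:29]
pos 30 'c': at 6 (fail-walked)
pos 31 'b': at 7
pos 32 'c': at 8
pos 33 'd': at 9
pos 34 'b': at 23 (fail-walked)  → match P4@[31:34]
pos 35 'd': at 0 (fail-walked)
pos 36 'a': at 11
pos 37 'c': at 12
pos 38 'b': at 2 (fail-walked)
pos 39 'd': at 3
pos 40 'c': at 1 (fail-walked)
pos 41 'c': at 6
pos 42 'd': at 0 (fail-walked)
pos 43 'a': at 11
pos 44 'c': at 12
pos 45 'a': at 13
pos 46 'd': at 14
pos 47 'c': at 15  → match P2@[43:47]
pos 48 'd': at 0 (fail-walked)
pos 49 'b': at 20
pos 50 'a': at 11 (fail-walked)
pos 51 'b': at 16
pos 52 'c': at 17
pos 53 'd': at 18
pos 54 'b': at 19  → match P3@[50:54],P4@[51:54]
pos 55 'b': at 20 (fail-walked)
pos 56 'c': at 21
pos 57 'd': at 22
pos 58 'b': at 23  → match P4@[55:58]
pos 59 'a': at 11 (fail-walked)

All matches (sorted): [[4,2],[12,2],[19,3],[19,4],[24,2],[29,2],[34,4],[47,2],[54,3],[54,4],[58,4]]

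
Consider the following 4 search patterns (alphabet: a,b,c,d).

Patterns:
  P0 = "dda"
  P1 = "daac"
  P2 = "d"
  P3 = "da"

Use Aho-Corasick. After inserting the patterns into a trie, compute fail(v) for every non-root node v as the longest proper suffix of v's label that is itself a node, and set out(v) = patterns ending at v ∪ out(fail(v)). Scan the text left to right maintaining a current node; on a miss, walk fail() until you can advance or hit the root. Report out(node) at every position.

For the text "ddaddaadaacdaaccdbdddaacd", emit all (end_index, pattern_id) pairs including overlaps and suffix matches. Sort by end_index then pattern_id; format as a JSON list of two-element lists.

Construct AC machine:
Trie (insert patterns):
  0='ε' goto d→1
  1='d' goto a→4 d→2  ←P2
  2='dd' goto a→3
  3='dda' goto ·  ←P0
  4='da' goto a→5  ←P3
  5='daa' goto c→6
  6='daac' goto ·  ←P1

BFS fail/out derivation:
  fail(1) 'd': from fail(0)=0 chase 'd': 0 ⇒ 0;  out={2}∪out(0)={2}
  fail(2) 'dd': from fail(1)=0 chase 'd': 0 ⇒ 1;  out=∅∪out(1)={2}
  fail(4) 'da': from fail(1)=0 chase 'a': 0 ⇒ 0;  out={3}∪out(0)={3}
  fail(3) 'dda': from fail(2)=1 chase 'a': 1 ⇒ 4;  out={0}∪out(4)={0,3}
  fail(5) 'daa': from fail(4)=0 chase 'a': 0 ⇒ 0;  out=∅∪out(0)=∅
  fail(6) 'daac': from fail(5)=0 chase 'c': 0 ⇒ 0;  out={1}∪out(0)={1}

Scan:
[0] read 'd'  n0⇒n1  → match P2@[0:0]
[1] read 'd'  n1⇒n2  → match P2@[1:1]
[2] read 'a'  n2⇒n3  → match P0@[0:2],P3@[1:2]
[3] read 'd'  n3⇒n1 ·f  → match P2@[3:3]
[4] read 'd'  n1⇒n2  → match P2@[4:4]
[5] read 'a'  n2⇒n3  → match P0@[3:5],P3@[4:5]
[6] read 'a'  n3⇒n5 ·f
[7] read 'd'  n5⇒n1 ·f  → match P2@[7:7]
[8] read 'a'  n1⇒n4  → match P3@[7:8]
[9] read 'a'  n4⇒n5
[10] read 'c'  n5⇒n6  → match P1@[7:10]
[11] read 'd'  n6⇒n1 ·f  → match P2@[11:11]
[12] read 'a'  n1⇒n4  → match P3@[11:12]
[13] read 'a'  n4⇒n5
[14] read 'c'  n5⇒n6  → match P1@[11:14]
[15] read 'c'  n6⇒n0 ·f
[16] read 'd'  n0⇒n1  → match P2@[16:16]
[17] read 'b'  n1⇒n0 ·f
[18] read 'd'  n0⇒n1  → match P2@[18:18]
[19] read 'd'  n1⇒n2  → match P2@[19:19]
[20] read 'd'  n2⇒n2 ·f  → match P2@[20:20]
[21] read 'a'  n2⇒n3  → match P0@[19:21],P3@[20:21]
[22] read 'a'  n3⇒n5 ·f
[23] read 'c'  n5⇒n6  → match P1@[20:23]
[24] read 'd'  n6⇒n1 ·f  → match P2@[24:24]

Result: [[0,2],[1,2],[2,0],[2,3],[3,2],[4,2],[5,0],[5,3],[7,2],[8,3],[10,1],[11,2],[12,3],[14,1],[16,2],[18,2],[19,2],[20,2],[21,0],[21,3],[23,1],[24,2]]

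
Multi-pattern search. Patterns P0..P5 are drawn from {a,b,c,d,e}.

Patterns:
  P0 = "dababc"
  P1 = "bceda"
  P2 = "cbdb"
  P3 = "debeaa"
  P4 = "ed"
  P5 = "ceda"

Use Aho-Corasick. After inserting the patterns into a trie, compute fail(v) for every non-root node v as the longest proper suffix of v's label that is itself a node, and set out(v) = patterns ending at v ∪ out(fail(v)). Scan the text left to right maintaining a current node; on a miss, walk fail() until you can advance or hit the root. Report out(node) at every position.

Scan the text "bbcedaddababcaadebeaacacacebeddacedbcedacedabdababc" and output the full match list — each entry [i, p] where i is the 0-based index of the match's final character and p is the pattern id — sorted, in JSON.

Build automaton:
Trie (insert patterns):
  n0 'ε': b→7 c→12 d→1 e→21
  n1 'd': a→2 e→16
  n2 'da': b→3
  n3 'dab': a→4
  n4 'daba': b→5
  n5 'dabab': c→6
  n6 'dababc': ·  ←P0
  n7 'b': c→8
  n8 'bc': e→9
  n9 'bce': d→10
  n10 'bced': a→11
  n11 'bceda': ·  ←P1
  n12 'c': b→13 e→23
  n13 'cb': d→14
  n14 'cbd': b→15
  n15 'cbdb': ·  ←P2
  n16 'de': b→17
  n17 'deb': e→18
  n18 'debe': a→19
  n19 'debea': a→20
  n20 'debeaa': ·  ←P3
  n21 'e': d→22
  n22 'ed': ·  ←P4
  n23 'ce': d→24
  n24 'ced': a→25
  n25 'ceda': ·  ←P5

Failure links (BFS by depth):
  n1('d'): parent n0 fail=0; on 'd' 0 → fail=0;  out ∅∪∅=∅
  n7('b'): parent n0 fail=0; on 'b' 0 → fail=0;  out ∅∪∅=∅
  n12('c'): parent n0 fail=0; on 'c' 0 → fail=0;  out ∅∪∅=∅
  n21('e'): parent n0 fail=0; on 'e' 0 → fail=0;  out ∅∪∅=∅
  n2('da'): parent n1 fail=0; on 'a' 0 → fail=0;  out ∅∪∅=∅
  n8('bc'): parent n7 fail=0; on 'c' 0 → fail=12;  out ∅∪∅=∅
  n13('cb'): parent n12 fail=0; on 'b' 0 → fail=7;  out ∅∪∅=∅
  n16('de'): parent n1 fail=0; on 'e' 0 → fail=21;  out ∅∪∅=∅
  n22('ed'): parent n21 fail=0; on 'd' 0 → fail=1;  out {4}∪∅={4}
  n23('ce'): parent n12 fail=0; on 'e' 0 → fail=21;  out ∅∪∅=∅
  n3('dab'): parent n2 fail=0; on 'b' 0 → fail=7;  out ∅∪∅=∅
  n9('bce'): parent n8 fail=12; on 'e' 12 → fail=23;  out ∅∪∅=∅
  n14('cbd'): parent n13 fail=7; on 'd' 7→0 → fail=1;  out ∅∪∅=∅
  n17('deb'): parent n16 fail=21; on 'b' 21→0 → fail=7;  out ∅∪∅=∅
  n24('ced'): parent n23 fail=21; on 'd' 21 → fail=22;  out ∅∪{4}={4}
  n4('daba'): parent n3 fail=7; on 'a' 7→0 → fail=0;  out ∅∪∅=∅
  n10('bced'): parent n9 fail=23; on 'd' 23 → fail=24;  out ∅∪{4}={4}
  n15('cbdb'): parent n14 fail=1; on 'b' 1→0 → fail=7;  out {2}∪∅={2}
  n18('debe'): parent n17 fail=7; on 'e' 7→0 → fail=21;  out ∅∪∅=∅
  n25('ceda'): parent n24 fail=22; on 'a' 22→1 → fail=2;  out {5}∪∅={5}
  n5('dabab'): parent n4 fail=0; on 'b' 0 → fail=7;  out ∅∪∅=∅
  n11('bceda'): parent n10 fail=24; on 'a' 24 → fail=25;  out {1}∪{5}={1,5}
  n19('debea'): parent n18 fail=21; on 'a' 21→0 → fail=0;  out ∅∪∅=∅
  n6('dababc'): parent n5 fail=7; on 'c' 7 → fail=8;  out {0}∪∅={0}
  n20('debeaa'): parent n19 fail=0; on 'a' 0 → fail=0;  out {3}∪∅={3}

Run:
[0] read 'b'  n0⇒n7
[1] read 'b'  n7⇒n7 (via fail)
[2] read 'c'  n7⇒n8
[3] read 'e'  n8⇒n9
[4] read 'd'  n9⇒n10  ** P4@[3:4]
[5] read 'a'  n10⇒n11  ** P1@[1:5],P5@[2:5]
[6] read 'd'  n11⇒n1 (via fail)
[7] read 'd'  n1⇒n1 (via fail)
[8] read 'a'  n1⇒n2
[9] read 'b'  n2⇒n3
[10] read 'a'  n3⇒n4
[11] read 'b'  n4⇒n5
[12] read 'c'  n5⇒n6  ** P0@[7:12]
[13] read 'a'  n6⇒n0 (via fail)
[14] read 'a'  n0⇒n0
[15] read 'd'  n0⇒n1
[16] read 'e'  n1⇒n16
[17] read 'b'  n16⇒n17
[18] read 'e'  n17⇒n18
[19] read 'a'  n18⇒n19
[20] read 'a'  n19⇒n20  ** P3@[15:20]
[21] read 'c'  n20⇒n12 (via fail)
[22] read 'a'  n12⇒n0 (via fail)
[23] read 'c'  n0⇒n12
[24] read 'a'  n12⇒n0 (via fail)
[25] read 'c'  n0⇒n12
[26] read 'e'  n12⇒n23
[27] read 'b'  n23⇒n7 (via fail)
[28] read 'e'  n7⇒n21 (via fail)
[29] read 'd'  n21⇒n22  ** P4@[28:29]
[30] read 'd'  n22⇒n1 (via fail)
[31] read 'a'  n1⇒n2
[32] read 'c'  n2⇒n12 (via fail)
[33] read 'e'  n12⇒n23
[34] read 'd'  n23⇒n24  ** P4@[33:34]
[35] read 'b'  n24⇒n7 (via fail)
[36] read 'c'  n7⇒n8
[37] read 'e'  n8⇒n9
[38] read 'd'  n9⇒n10  ** P4@[37:38]
[39] read 'a'  n10⇒n11  ** P1@[35:39],P5@[36:39]
[40] read 'c'  n11⇒n12 (via fail)
[41] read 'e'  n12⇒n23
[42] read 'd'  n23⇒n24  ** P4@[41:42]
[43] read 'a'  n24⇒n25  ** P5@[40:43]
[44] read 'b'  n25⇒n3 (via fail)
[45] read 'd'  n3⇒n1 (via fail)
[46] read 'a'  n1⇒n2
[47] read 'b'  n2⇒n3
[48] read 'a'  n3⇒n4
[49] read 'b'  n4⇒n5
[50] read 'c'  n5⇒n6  ** P0@[45:50]

Matches: [[4,4],[5,1],[5,5],[12,0],[20,3],[29,4],[34,4],[38,4],[39,1],[39,5],[42,4],[43,5],[50,0]]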